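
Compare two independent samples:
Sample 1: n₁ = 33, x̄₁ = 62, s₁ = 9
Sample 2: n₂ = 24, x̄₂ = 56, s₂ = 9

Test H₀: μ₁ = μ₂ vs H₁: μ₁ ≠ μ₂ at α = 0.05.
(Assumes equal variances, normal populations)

Answer: t = 2.4851, reject H₀

Derivation:
Pooled variance: s²_p = [32×9² + 23×9²]/(55) = 81.0000
s_p = 9.0000
SE = s_p×√(1/n₁ + 1/n₂) = 9.0000×√(1/33 + 1/24) = 2.4144
t = (x̄₁ - x̄₂)/SE = (62 - 56)/2.4144 = 2.4851
df = 55, t-critical = ±2.004
Decision: reject H₀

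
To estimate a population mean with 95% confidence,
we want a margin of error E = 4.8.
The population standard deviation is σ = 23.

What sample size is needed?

z_0.025 = 1.960
n = (z×σ/E)² = (1.960×23/4.8)²
n = 88.2034
Round up: n = 89

Answer: n = 89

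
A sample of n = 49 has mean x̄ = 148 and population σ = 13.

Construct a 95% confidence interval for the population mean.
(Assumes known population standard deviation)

Answer: (144.3601, 151.6399)

Derivation:
Confidence level: 95%, α = 0.05
z_0.025 = 1.960
SE = σ/√n = 13/√49 = 1.8571
Margin of error = 1.960 × 1.8571 = 3.6399
CI: x̄ ± margin = 148 ± 3.6399
CI: (144.3601, 151.6399)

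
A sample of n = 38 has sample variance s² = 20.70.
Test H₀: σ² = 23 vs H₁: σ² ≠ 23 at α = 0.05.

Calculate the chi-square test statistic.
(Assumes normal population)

Answer: χ² = 33.3000, fail to reject H₀

Derivation:
df = n - 1 = 37
χ² = (n-1)s²/σ₀² = 37×20.70/23 = 33.3000
Critical values: χ²_{0.975,37} = 22.106, χ²_{0.025,37} = 55.668
Rejection region: χ² < 22.106 or χ² > 55.668
Decision: fail to reject H₀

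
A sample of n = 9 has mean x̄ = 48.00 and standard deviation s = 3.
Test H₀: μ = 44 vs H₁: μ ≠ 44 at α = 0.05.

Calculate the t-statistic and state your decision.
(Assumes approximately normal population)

Answer: t = 4.0000, reject H₀

Derivation:
df = n - 1 = 8
SE = s/√n = 3/√9 = 1.0000
t = (x̄ - μ₀)/SE = (48.00 - 44)/1.0000 = 4.0000
Critical value: t_{0.025,8} = ±2.306
p-value ≈ 0.0039
Decision: reject H₀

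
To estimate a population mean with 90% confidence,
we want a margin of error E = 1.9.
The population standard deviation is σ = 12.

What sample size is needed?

Answer: n = 108

Derivation:
z_0.05 = 1.645
n = (z×σ/E)² = (1.645×12/1.9)²
n = 107.9412
Round up: n = 108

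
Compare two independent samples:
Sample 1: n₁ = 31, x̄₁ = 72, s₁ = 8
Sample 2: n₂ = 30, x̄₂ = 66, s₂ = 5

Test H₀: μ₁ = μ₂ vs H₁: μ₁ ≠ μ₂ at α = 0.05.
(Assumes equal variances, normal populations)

Pooled variance: s²_p = [30×8² + 29×5²]/(59) = 44.8305
s_p = 6.6956
SE = s_p×√(1/n₁ + 1/n₂) = 6.6956×√(1/31 + 1/30) = 1.7148
t = (x̄₁ - x̄₂)/SE = (72 - 66)/1.7148 = 3.4990
df = 59, t-critical = ±2.001
Decision: reject H₀

Answer: t = 3.4990, reject H₀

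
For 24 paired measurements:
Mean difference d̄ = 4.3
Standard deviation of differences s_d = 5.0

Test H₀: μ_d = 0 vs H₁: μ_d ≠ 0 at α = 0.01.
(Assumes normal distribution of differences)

df = n - 1 = 23
SE = s_d/√n = 5.0/√24 = 1.0206
t = d̄/SE = 4.3/1.0206 = 4.2132
Critical value: t_{0.005,23} = ±2.807
p-value ≈ 0.0003
Decision: reject H₀

Answer: t = 4.2132, reject H₀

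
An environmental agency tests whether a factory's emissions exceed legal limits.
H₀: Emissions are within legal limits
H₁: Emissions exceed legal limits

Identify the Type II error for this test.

Answer: Failing to cite a factory whose emissions actually exceed the limit

Derivation:
A Type I error (probability α) occurs when we reject a true H₀.
A Type II error (probability β) occurs when we fail to reject a false H₀.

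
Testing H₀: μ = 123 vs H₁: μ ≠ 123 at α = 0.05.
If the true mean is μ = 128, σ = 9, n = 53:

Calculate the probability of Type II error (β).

Answer: β ≈ 0.0186

Derivation:
SE = σ/√n = 9/√53 = 1.2362
Critical values: μ₀ ± z_0.025×SE = 123 ± 1.960×1.2362
Acceptance region: (120.5770, 125.4230)
Under H₁ (μ = 128): z_high = (125.4230 - 128)/1.2362 = -2.0846, z_low = (120.5770 - 128)/1.2362 = -6.0047
β = P(not reject | H₁) = Φ(-2.0846) - Φ(-6.0047) ≈ 0.0186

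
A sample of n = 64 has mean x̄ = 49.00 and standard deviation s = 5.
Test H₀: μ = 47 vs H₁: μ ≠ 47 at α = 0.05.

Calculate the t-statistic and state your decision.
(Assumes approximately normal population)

Answer: t = 3.2000, reject H₀

Derivation:
df = n - 1 = 63
SE = s/√n = 5/√64 = 0.6250
t = (x̄ - μ₀)/SE = (49.00 - 47)/0.6250 = 3.2000
Critical value: t_{0.025,63} = ±1.998
p-value ≈ 0.0022
Decision: reject H₀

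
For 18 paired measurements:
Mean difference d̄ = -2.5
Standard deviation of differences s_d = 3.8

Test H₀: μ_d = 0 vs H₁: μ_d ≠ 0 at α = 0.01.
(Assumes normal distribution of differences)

Answer: t = -2.7911, fail to reject H₀

Derivation:
df = n - 1 = 17
SE = s_d/√n = 3.8/√18 = 0.8957
t = d̄/SE = -2.5/0.8957 = -2.7911
Critical value: t_{0.005,17} = ±2.898
p-value ≈ 0.0125
Decision: fail to reject H₀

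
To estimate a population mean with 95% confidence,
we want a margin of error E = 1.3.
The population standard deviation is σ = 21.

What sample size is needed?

Answer: n = 1003

Derivation:
z_0.025 = 1.960
n = (z×σ/E)² = (1.960×21/1.3)²
n = 1002.4530
Round up: n = 1003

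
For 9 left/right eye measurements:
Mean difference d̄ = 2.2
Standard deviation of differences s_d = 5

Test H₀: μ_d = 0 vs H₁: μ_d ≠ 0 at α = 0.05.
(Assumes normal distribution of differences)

df = n - 1 = 8
SE = s_d/√n = 5/√9 = 1.6667
t = d̄/SE = 2.2/1.6667 = 1.3200
Critical value: t_{0.025,8} = ±2.306
p-value ≈ 0.2234
Decision: fail to reject H₀

Answer: t = 1.3200, fail to reject H₀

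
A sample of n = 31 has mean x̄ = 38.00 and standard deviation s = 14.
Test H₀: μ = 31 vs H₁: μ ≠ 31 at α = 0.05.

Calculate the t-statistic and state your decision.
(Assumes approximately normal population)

df = n - 1 = 30
SE = s/√n = 14/√31 = 2.5145
t = (x̄ - μ₀)/SE = (38.00 - 31)/2.5145 = 2.7839
Critical value: t_{0.025,30} = ±2.042
p-value ≈ 0.0092
Decision: reject H₀

Answer: t = 2.7839, reject H₀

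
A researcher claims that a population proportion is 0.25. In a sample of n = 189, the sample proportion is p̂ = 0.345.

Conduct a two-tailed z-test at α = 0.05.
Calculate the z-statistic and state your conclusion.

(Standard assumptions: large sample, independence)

Answer: z = 3.0162, reject H₀

Derivation:
H₀: p = 0.25, H₁: p ≠ 0.25
Standard error: SE = √(p₀(1-p₀)/n) = √(0.25×0.75/189) = 0.031497
z-statistic: z = (p̂ - p₀)/SE = (0.345 - 0.25)/0.031497 = 3.0162
Critical value: z_0.025 = ±1.960
p-value = 0.0026
Decision: reject H₀ at α = 0.05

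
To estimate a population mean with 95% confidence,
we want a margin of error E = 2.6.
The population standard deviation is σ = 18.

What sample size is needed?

Answer: n = 185

Derivation:
z_0.025 = 1.960
n = (z×σ/E)² = (1.960×18/2.6)²
n = 184.1240
Round up: n = 185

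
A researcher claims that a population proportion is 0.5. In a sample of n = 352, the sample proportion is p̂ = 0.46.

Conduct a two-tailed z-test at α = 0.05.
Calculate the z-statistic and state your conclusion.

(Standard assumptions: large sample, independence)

Answer: z = -1.5009, fail to reject H₀

Derivation:
H₀: p = 0.5, H₁: p ≠ 0.5
Standard error: SE = √(p₀(1-p₀)/n) = √(0.5×0.5/352) = 0.026650
z-statistic: z = (p̂ - p₀)/SE = (0.46 - 0.5)/0.026650 = -1.5009
Critical value: z_0.025 = ±1.960
p-value = 0.1334
Decision: fail to reject H₀ at α = 0.05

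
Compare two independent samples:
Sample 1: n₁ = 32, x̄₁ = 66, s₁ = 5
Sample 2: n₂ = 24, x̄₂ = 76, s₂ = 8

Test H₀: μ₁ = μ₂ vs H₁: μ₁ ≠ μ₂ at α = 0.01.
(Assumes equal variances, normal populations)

Answer: t = -5.7409, reject H₀

Derivation:
Pooled variance: s²_p = [31×5² + 23×8²]/(54) = 41.6111
s_p = 6.4507
SE = s_p×√(1/n₁ + 1/n₂) = 6.4507×√(1/32 + 1/24) = 1.7419
t = (x̄₁ - x̄₂)/SE = (66 - 76)/1.7419 = -5.7409
df = 54, t-critical = ±2.670
Decision: reject H₀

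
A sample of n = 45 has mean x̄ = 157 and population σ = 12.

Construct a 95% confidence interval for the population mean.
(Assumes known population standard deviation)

Answer: (153.4938, 160.5062)

Derivation:
Confidence level: 95%, α = 0.05
z_0.025 = 1.960
SE = σ/√n = 12/√45 = 1.7889
Margin of error = 1.960 × 1.7889 = 3.5062
CI: x̄ ± margin = 157 ± 3.5062
CI: (153.4938, 160.5062)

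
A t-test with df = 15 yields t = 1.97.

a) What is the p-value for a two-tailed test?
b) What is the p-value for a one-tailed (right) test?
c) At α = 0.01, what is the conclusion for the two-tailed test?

Answer: a) 0.0676, b) 0.0338, c) fail to reject H₀

Derivation:
Using t-distribution with df = 15:
a) Two-tailed: p = 2×P(T > 1.97) = 0.0676
b) One-tailed: p = P(T > 1.97) = 0.0338
c) 0.0676 ≥ 0.01, fail to reject H₀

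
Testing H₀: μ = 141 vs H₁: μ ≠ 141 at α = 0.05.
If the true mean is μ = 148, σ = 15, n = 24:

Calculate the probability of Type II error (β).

Answer: β ≈ 0.3721

Derivation:
SE = σ/√n = 15/√24 = 3.0619
Critical values: μ₀ ± z_0.025×SE = 141 ± 1.960×3.0619
Acceptance region: (134.9987, 147.0013)
Under H₁ (μ = 148): z_high = (147.0013 - 148)/3.0619 = -0.3262, z_low = (134.9987 - 148)/3.0619 = -4.2462
β = P(not reject | H₁) = Φ(-0.3262) - Φ(-4.2462) ≈ 0.3721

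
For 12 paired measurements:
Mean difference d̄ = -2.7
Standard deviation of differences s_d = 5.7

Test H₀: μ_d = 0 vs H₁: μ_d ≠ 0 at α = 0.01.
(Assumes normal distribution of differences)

df = n - 1 = 11
SE = s_d/√n = 5.7/√12 = 1.6454
t = d̄/SE = -2.7/1.6454 = -1.6409
Critical value: t_{0.005,11} = ±3.106
p-value ≈ 0.1291
Decision: fail to reject H₀

Answer: t = -1.6409, fail to reject H₀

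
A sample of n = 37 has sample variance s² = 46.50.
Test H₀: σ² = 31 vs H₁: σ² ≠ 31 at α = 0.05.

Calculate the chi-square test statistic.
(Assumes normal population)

Answer: χ² = 54.0000, fail to reject H₀

Derivation:
df = n - 1 = 36
χ² = (n-1)s²/σ₀² = 36×46.50/31 = 54.0000
Critical values: χ²_{0.975,36} = 21.336, χ²_{0.025,36} = 54.437
Rejection region: χ² < 21.336 or χ² > 54.437
Decision: fail to reject H₀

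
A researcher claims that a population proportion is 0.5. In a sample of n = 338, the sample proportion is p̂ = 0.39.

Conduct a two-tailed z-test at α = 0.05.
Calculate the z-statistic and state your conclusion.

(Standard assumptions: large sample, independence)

Answer: z = -4.0447, reject H₀

Derivation:
H₀: p = 0.5, H₁: p ≠ 0.5
Standard error: SE = √(p₀(1-p₀)/n) = √(0.5×0.5/338) = 0.027196
z-statistic: z = (p̂ - p₀)/SE = (0.39 - 0.5)/0.027196 = -4.0447
Critical value: z_0.025 = ±1.960
p-value = 0.0001
Decision: reject H₀ at α = 0.05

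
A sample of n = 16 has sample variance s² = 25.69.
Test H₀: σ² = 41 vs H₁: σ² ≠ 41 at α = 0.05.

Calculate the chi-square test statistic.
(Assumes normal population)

df = n - 1 = 15
χ² = (n-1)s²/σ₀² = 15×25.69/41 = 9.3988
Critical values: χ²_{0.975,15} = 6.262, χ²_{0.025,15} = 27.488
Rejection region: χ² < 6.262 or χ² > 27.488
Decision: fail to reject H₀

Answer: χ² = 9.3988, fail to reject H₀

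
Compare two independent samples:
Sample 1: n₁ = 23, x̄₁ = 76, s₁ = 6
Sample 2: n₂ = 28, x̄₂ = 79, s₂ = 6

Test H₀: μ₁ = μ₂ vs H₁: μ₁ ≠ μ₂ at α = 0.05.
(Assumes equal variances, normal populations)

Answer: t = -1.7767, fail to reject H₀

Derivation:
Pooled variance: s²_p = [22×6² + 27×6²]/(49) = 36.0000
s_p = 6.0000
SE = s_p×√(1/n₁ + 1/n₂) = 6.0000×√(1/23 + 1/28) = 1.6885
t = (x̄₁ - x̄₂)/SE = (76 - 79)/1.6885 = -1.7767
df = 49, t-critical = ±2.010
Decision: fail to reject H₀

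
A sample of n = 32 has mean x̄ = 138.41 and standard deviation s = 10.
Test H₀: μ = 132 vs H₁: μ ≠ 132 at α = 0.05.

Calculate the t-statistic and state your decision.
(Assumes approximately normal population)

df = n - 1 = 31
SE = s/√n = 10/√32 = 1.7678
t = (x̄ - μ₀)/SE = (138.41 - 132)/1.7678 = 3.6260
Critical value: t_{0.025,31} = ±2.040
p-value ≈ 0.0010
Decision: reject H₀

Answer: t = 3.6260, reject H₀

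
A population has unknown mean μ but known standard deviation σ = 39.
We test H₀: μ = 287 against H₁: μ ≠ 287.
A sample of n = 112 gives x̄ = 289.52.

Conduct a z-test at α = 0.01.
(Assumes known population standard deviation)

Standard error: SE = σ/√n = 39/√112 = 3.6852
z-statistic: z = (x̄ - μ₀)/SE = (289.52 - 287)/3.6852 = 0.6838
Critical value: ±2.576
p-value = 0.4941
Decision: fail to reject H₀

Answer: z = 0.6838, fail to reject H₀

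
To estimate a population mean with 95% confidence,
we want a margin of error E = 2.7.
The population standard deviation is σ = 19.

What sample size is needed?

Answer: n = 191

Derivation:
z_0.025 = 1.960
n = (z×σ/E)² = (1.960×19/2.7)²
n = 190.2356
Round up: n = 191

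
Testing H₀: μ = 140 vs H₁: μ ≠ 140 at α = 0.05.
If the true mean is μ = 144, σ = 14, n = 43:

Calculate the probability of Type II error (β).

SE = σ/√n = 14/√43 = 2.1350
Critical values: μ₀ ± z_0.025×SE = 140 ± 1.960×2.1350
Acceptance region: (135.8154, 144.1846)
Under H₁ (μ = 144): z_high = (144.1846 - 144)/2.1350 = 0.0865, z_low = (135.8154 - 144)/2.1350 = -3.8335
β = P(not reject | H₁) = Φ(0.0865) - Φ(-3.8335) ≈ 0.5344

Answer: β ≈ 0.5344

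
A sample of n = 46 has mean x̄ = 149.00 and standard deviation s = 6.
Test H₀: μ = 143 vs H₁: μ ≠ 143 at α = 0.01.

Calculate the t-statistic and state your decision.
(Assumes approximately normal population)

df = n - 1 = 45
SE = s/√n = 6/√46 = 0.8847
t = (x̄ - μ₀)/SE = (149.00 - 143)/0.8847 = 6.7820
Critical value: t_{0.005,45} = ±2.690
p-value < 0.0001
Decision: reject H₀

Answer: t = 6.7820, reject H₀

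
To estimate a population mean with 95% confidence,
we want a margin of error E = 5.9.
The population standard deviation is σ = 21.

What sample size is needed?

z_0.025 = 1.960
n = (z×σ/E)² = (1.960×21/5.9)²
n = 48.6684
Round up: n = 49

Answer: n = 49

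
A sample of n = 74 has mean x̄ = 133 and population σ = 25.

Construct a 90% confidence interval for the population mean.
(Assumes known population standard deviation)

Answer: (128.2193, 137.7807)

Derivation:
Confidence level: 90%, α = 0.1
z_0.05 = 1.645
SE = σ/√n = 25/√74 = 2.9062
Margin of error = 1.645 × 2.9062 = 4.7807
CI: x̄ ± margin = 133 ± 4.7807
CI: (128.2193, 137.7807)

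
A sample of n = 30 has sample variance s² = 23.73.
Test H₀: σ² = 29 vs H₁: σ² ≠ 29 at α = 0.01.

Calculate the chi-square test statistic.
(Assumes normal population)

df = n - 1 = 29
χ² = (n-1)s²/σ₀² = 29×23.73/29 = 23.7300
Critical values: χ²_{0.995,29} = 13.121, χ²_{0.005,29} = 52.336
Rejection region: χ² < 13.121 or χ² > 52.336
Decision: fail to reject H₀

Answer: χ² = 23.7300, fail to reject H₀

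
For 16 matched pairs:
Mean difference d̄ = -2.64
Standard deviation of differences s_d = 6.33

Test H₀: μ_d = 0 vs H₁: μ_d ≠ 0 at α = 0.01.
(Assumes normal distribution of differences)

Answer: t = -1.6682, fail to reject H₀

Derivation:
df = n - 1 = 15
SE = s_d/√n = 6.33/√16 = 1.5825
t = d̄/SE = -2.64/1.5825 = -1.6682
Critical value: t_{0.005,15} = ±2.947
p-value ≈ 0.1160
Decision: fail to reject H₀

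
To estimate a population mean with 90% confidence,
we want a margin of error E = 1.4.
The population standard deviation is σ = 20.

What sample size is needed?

Answer: n = 553

Derivation:
z_0.05 = 1.645
n = (z×σ/E)² = (1.645×20/1.4)²
n = 552.2500
Round up: n = 553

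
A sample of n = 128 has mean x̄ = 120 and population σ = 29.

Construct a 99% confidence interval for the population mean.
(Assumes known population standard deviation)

Answer: (113.3969, 126.6031)

Derivation:
Confidence level: 99%, α = 0.01
z_0.005 = 2.576
SE = σ/√n = 29/√128 = 2.5633
Margin of error = 2.576 × 2.5633 = 6.6031
CI: x̄ ± margin = 120 ± 6.6031
CI: (113.3969, 126.6031)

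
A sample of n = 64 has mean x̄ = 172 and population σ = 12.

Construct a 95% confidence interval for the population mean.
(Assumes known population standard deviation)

Confidence level: 95%, α = 0.05
z_0.025 = 1.960
SE = σ/√n = 12/√64 = 1.5000
Margin of error = 1.960 × 1.5000 = 2.9400
CI: x̄ ± margin = 172 ± 2.9400
CI: (169.0600, 174.9400)

Answer: (169.0600, 174.9400)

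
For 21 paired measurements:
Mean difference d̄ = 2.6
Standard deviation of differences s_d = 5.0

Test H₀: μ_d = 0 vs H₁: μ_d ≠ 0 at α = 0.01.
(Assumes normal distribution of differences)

Answer: t = 2.3829, fail to reject H₀

Derivation:
df = n - 1 = 20
SE = s_d/√n = 5.0/√21 = 1.0911
t = d̄/SE = 2.6/1.0911 = 2.3829
Critical value: t_{0.005,20} = ±2.845
p-value ≈ 0.0272
Decision: fail to reject H₀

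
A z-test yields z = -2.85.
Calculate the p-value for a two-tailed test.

For z = -2.85:
p = 2×P(Z > |-2.85|) = 2×(1 - Φ(2.85)) = 0.0044

Answer: p-value ≈ 0.0044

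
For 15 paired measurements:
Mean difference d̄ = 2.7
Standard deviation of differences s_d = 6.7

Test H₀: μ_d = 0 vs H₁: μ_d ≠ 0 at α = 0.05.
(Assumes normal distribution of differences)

Answer: t = 1.5608, fail to reject H₀

Derivation:
df = n - 1 = 14
SE = s_d/√n = 6.7/√15 = 1.7299
t = d̄/SE = 2.7/1.7299 = 1.5608
Critical value: t_{0.025,14} = ±2.145
p-value ≈ 0.1409
Decision: fail to reject H₀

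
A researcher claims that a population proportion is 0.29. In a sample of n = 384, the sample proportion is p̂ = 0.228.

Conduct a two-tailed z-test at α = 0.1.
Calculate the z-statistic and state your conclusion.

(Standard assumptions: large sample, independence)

Answer: z = -2.6775, reject H₀

Derivation:
H₀: p = 0.29, H₁: p ≠ 0.29
Standard error: SE = √(p₀(1-p₀)/n) = √(0.29×0.71/384) = 0.023156
z-statistic: z = (p̂ - p₀)/SE = (0.228 - 0.29)/0.023156 = -2.6775
Critical value: z_0.05 = ±1.645
p-value = 0.0074
Decision: reject H₀ at α = 0.1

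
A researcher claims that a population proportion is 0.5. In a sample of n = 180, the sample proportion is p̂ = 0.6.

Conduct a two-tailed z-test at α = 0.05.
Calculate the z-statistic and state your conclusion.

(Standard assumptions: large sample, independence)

H₀: p = 0.5, H₁: p ≠ 0.5
Standard error: SE = √(p₀(1-p₀)/n) = √(0.5×0.5/180) = 0.037268
z-statistic: z = (p̂ - p₀)/SE = (0.6 - 0.5)/0.037268 = 2.6833
Critical value: z_0.025 = ±1.960
p-value = 0.0073
Decision: reject H₀ at α = 0.05

Answer: z = 2.6833, reject H₀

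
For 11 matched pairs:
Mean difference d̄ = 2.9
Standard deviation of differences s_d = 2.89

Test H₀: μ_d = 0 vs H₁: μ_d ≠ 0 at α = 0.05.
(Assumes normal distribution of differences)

Answer: t = 3.3280, reject H₀

Derivation:
df = n - 1 = 10
SE = s_d/√n = 2.89/√11 = 0.8714
t = d̄/SE = 2.9/0.8714 = 3.3280
Critical value: t_{0.025,10} = ±2.228
p-value ≈ 0.0076
Decision: reject H₀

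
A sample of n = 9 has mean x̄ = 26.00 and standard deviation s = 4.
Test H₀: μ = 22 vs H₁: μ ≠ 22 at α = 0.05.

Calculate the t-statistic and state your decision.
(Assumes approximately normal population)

Answer: t = 3.0001, reject H₀

Derivation:
df = n - 1 = 8
SE = s/√n = 4/√9 = 1.3333
t = (x̄ - μ₀)/SE = (26.00 - 22)/1.3333 = 3.0001
Critical value: t_{0.025,8} = ±2.306
p-value ≈ 0.0171
Decision: reject H₀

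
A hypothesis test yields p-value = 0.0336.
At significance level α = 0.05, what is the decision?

Compare p-value to α:
0.0336 < 0.05
Decision: reject H₀

Answer: reject H₀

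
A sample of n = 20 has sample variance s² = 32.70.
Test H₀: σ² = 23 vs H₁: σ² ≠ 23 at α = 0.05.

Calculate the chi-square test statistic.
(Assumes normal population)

Answer: χ² = 27.0130, fail to reject H₀

Derivation:
df = n - 1 = 19
χ² = (n-1)s²/σ₀² = 19×32.70/23 = 27.0130
Critical values: χ²_{0.975,19} = 8.907, χ²_{0.025,19} = 32.852
Rejection region: χ² < 8.907 or χ² > 32.852
Decision: fail to reject H₀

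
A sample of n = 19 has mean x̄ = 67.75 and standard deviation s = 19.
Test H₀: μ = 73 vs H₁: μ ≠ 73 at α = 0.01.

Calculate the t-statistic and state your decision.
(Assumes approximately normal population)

Answer: t = -1.2044, fail to reject H₀

Derivation:
df = n - 1 = 18
SE = s/√n = 19/√19 = 4.3589
t = (x̄ - μ₀)/SE = (67.75 - 73)/4.3589 = -1.2044
Critical value: t_{0.005,18} = ±2.878
p-value ≈ 0.2440
Decision: fail to reject H₀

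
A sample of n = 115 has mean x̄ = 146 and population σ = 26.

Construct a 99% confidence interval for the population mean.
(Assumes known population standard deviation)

Confidence level: 99%, α = 0.01
z_0.005 = 2.576
SE = σ/√n = 26/√115 = 2.4245
Margin of error = 2.576 × 2.4245 = 6.2455
CI: x̄ ± margin = 146 ± 6.2455
CI: (139.7545, 152.2455)

Answer: (139.7545, 152.2455)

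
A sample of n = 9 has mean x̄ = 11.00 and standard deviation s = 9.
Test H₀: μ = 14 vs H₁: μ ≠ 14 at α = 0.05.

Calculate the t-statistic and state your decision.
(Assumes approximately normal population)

df = n - 1 = 8
SE = s/√n = 9/√9 = 3.0000
t = (x̄ - μ₀)/SE = (11.00 - 14)/3.0000 = -1.0000
Critical value: t_{0.025,8} = ±2.306
p-value ≈ 0.3466
Decision: fail to reject H₀

Answer: t = -1.0000, fail to reject H₀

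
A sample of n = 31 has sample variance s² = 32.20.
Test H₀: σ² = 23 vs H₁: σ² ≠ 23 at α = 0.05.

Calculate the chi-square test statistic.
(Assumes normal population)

Answer: χ² = 42.0000, fail to reject H₀

Derivation:
df = n - 1 = 30
χ² = (n-1)s²/σ₀² = 30×32.20/23 = 42.0000
Critical values: χ²_{0.975,30} = 16.791, χ²_{0.025,30} = 46.979
Rejection region: χ² < 16.791 or χ² > 46.979
Decision: fail to reject H₀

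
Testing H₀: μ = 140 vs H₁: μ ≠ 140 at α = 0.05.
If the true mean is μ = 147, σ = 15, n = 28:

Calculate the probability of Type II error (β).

SE = σ/√n = 15/√28 = 2.8347
Critical values: μ₀ ± z_0.025×SE = 140 ± 1.960×2.8347
Acceptance region: (134.4440, 145.5560)
Under H₁ (μ = 147): z_high = (145.5560 - 147)/2.8347 = -0.5094, z_low = (134.4440 - 147)/2.8347 = -4.4294
β = P(not reject | H₁) = Φ(-0.5094) - Φ(-4.4294) ≈ 0.3052

Answer: β ≈ 0.3052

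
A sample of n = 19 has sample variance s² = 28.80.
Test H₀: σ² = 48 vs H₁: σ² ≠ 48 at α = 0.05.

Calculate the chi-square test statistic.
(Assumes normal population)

Answer: χ² = 10.8000, fail to reject H₀

Derivation:
df = n - 1 = 18
χ² = (n-1)s²/σ₀² = 18×28.80/48 = 10.8000
Critical values: χ²_{0.975,18} = 8.231, χ²_{0.025,18} = 31.526
Rejection region: χ² < 8.231 or χ² > 31.526
Decision: fail to reject H₀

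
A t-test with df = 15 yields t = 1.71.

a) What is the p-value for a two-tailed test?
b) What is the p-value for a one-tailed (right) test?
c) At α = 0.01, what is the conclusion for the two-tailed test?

Using t-distribution with df = 15:
a) Two-tailed: p = 2×P(T > 1.71) = 0.1079
b) One-tailed: p = P(T > 1.71) = 0.0539
c) 0.1079 ≥ 0.01, fail to reject H₀

Answer: a) 0.1079, b) 0.0539, c) fail to reject H₀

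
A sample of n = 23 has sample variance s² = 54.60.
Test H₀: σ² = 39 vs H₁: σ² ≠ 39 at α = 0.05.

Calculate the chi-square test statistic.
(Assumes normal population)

df = n - 1 = 22
χ² = (n-1)s²/σ₀² = 22×54.60/39 = 30.8000
Critical values: χ²_{0.975,22} = 10.982, χ²_{0.025,22} = 36.781
Rejection region: χ² < 10.982 or χ² > 36.781
Decision: fail to reject H₀

Answer: χ² = 30.8000, fail to reject H₀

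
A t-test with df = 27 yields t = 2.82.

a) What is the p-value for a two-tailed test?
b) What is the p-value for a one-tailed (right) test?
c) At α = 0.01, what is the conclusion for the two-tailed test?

Using t-distribution with df = 27:
a) Two-tailed: p = 2×P(T > 2.82) = 0.0089
b) One-tailed: p = P(T > 2.82) = 0.0044
c) 0.0089 < 0.01, reject H₀

Answer: a) 0.0089, b) 0.0044, c) reject H₀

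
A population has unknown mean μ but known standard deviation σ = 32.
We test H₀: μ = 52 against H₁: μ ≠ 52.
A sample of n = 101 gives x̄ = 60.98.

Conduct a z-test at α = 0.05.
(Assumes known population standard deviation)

Answer: z = 2.8203, reject H₀

Derivation:
Standard error: SE = σ/√n = 32/√101 = 3.1841
z-statistic: z = (x̄ - μ₀)/SE = (60.98 - 52)/3.1841 = 2.8203
Critical value: ±1.960
p-value = 0.0048
Decision: reject H₀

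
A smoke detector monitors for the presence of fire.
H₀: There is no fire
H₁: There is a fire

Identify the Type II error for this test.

Type I error: rejecting H₀ when it is actually true (false positive).
Type II error: failing to reject H₀ when H₁ is actually true (false negative).

Answer: The alarm fails to sound when there actually is a fire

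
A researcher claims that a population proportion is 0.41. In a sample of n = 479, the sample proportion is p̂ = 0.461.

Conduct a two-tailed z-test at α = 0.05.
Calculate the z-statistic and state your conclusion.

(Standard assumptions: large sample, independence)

Answer: z = 2.2695, reject H₀

Derivation:
H₀: p = 0.41, H₁: p ≠ 0.41
Standard error: SE = √(p₀(1-p₀)/n) = √(0.41×0.59/479) = 0.022472
z-statistic: z = (p̂ - p₀)/SE = (0.461 - 0.41)/0.022472 = 2.2695
Critical value: z_0.025 = ±1.960
p-value = 0.0232
Decision: reject H₀ at α = 0.05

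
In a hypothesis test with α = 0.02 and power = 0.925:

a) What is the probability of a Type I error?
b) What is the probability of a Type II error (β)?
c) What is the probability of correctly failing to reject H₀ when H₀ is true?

a) Type I error probability = α = 0.02
b) Power = P(reject H₀ | H₁ true) = 1 - β = 0.925, so Type II error probability = β = 1 - Power = 0.075
c) P(fail to reject H₀ | H₀ true) = 1 - α = 0.98

Answer: a) 0.02, b) 0.075, c) 0.98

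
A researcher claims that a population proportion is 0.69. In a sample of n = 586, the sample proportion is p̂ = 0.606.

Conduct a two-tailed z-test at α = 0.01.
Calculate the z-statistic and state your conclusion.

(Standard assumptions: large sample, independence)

H₀: p = 0.69, H₁: p ≠ 0.69
Standard error: SE = √(p₀(1-p₀)/n) = √(0.69×0.31/586) = 0.019105
z-statistic: z = (p̂ - p₀)/SE = (0.606 - 0.69)/0.019105 = -4.3968
Critical value: z_0.005 = ±2.576
p-value < 0.0001
Decision: reject H₀ at α = 0.01

Answer: z = -4.3968, reject H₀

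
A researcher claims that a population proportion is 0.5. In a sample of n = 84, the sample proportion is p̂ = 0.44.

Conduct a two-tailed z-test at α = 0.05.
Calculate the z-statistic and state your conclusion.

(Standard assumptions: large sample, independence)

Answer: z = -1.0998, fail to reject H₀

Derivation:
H₀: p = 0.5, H₁: p ≠ 0.5
Standard error: SE = √(p₀(1-p₀)/n) = √(0.5×0.5/84) = 0.054554
z-statistic: z = (p̂ - p₀)/SE = (0.44 - 0.5)/0.054554 = -1.0998
Critical value: z_0.025 = ±1.960
p-value = 0.2714
Decision: fail to reject H₀ at α = 0.05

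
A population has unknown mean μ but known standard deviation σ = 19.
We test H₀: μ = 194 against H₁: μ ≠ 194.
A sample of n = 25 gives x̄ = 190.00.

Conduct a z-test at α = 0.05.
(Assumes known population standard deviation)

Answer: z = -1.0526, fail to reject H₀

Derivation:
Standard error: SE = σ/√n = 19/√25 = 3.8000
z-statistic: z = (x̄ - μ₀)/SE = (190.00 - 194)/3.8000 = -1.0526
Critical value: ±1.960
p-value = 0.2925
Decision: fail to reject H₀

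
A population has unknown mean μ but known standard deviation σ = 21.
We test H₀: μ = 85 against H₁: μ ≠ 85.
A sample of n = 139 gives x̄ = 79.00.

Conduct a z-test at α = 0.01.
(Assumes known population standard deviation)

Standard error: SE = σ/√n = 21/√139 = 1.7812
z-statistic: z = (x̄ - μ₀)/SE = (79.00 - 85)/1.7812 = -3.3685
Critical value: ±2.576
p-value = 0.0008
Decision: reject H₀

Answer: z = -3.3685, reject H₀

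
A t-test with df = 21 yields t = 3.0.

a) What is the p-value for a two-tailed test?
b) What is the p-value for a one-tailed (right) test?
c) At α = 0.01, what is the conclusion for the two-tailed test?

Answer: a) 0.0068, b) 0.0034, c) reject H₀

Derivation:
Using t-distribution with df = 21:
a) Two-tailed: p = 2×P(T > 3.0) = 0.0068
b) One-tailed: p = P(T > 3.0) = 0.0034
c) 0.0068 < 0.01, reject H₀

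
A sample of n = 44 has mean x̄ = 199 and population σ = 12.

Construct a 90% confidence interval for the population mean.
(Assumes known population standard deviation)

Confidence level: 90%, α = 0.1
z_0.05 = 1.645
SE = σ/√n = 12/√44 = 1.8091
Margin of error = 1.645 × 1.8091 = 2.9760
CI: x̄ ± margin = 199 ± 2.9760
CI: (196.0240, 201.9760)

Answer: (196.0240, 201.9760)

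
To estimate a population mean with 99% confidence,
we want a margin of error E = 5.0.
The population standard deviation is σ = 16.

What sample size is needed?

z_0.005 = 2.576
n = (z×σ/E)² = (2.576×16/5.0)²
n = 67.9503
Round up: n = 68

Answer: n = 68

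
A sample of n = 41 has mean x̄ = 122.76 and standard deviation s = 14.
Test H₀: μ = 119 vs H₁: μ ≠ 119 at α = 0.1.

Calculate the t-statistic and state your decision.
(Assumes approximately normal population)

df = n - 1 = 40
SE = s/√n = 14/√41 = 2.1864
t = (x̄ - μ₀)/SE = (122.76 - 119)/2.1864 = 1.7197
Critical value: t_{0.05,40} = ±1.684
p-value ≈ 0.0932
Decision: reject H₀

Answer: t = 1.7197, reject H₀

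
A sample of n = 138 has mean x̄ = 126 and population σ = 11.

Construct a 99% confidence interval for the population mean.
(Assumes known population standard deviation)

Answer: (123.5878, 128.4122)

Derivation:
Confidence level: 99%, α = 0.01
z_0.005 = 2.576
SE = σ/√n = 11/√138 = 0.9364
Margin of error = 2.576 × 0.9364 = 2.4122
CI: x̄ ± margin = 126 ± 2.4122
CI: (123.5878, 128.4122)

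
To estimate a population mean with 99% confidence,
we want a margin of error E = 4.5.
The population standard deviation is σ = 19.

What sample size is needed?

z_0.005 = 2.576
n = (z×σ/E)² = (2.576×19/4.5)²
n = 118.2970
Round up: n = 119

Answer: n = 119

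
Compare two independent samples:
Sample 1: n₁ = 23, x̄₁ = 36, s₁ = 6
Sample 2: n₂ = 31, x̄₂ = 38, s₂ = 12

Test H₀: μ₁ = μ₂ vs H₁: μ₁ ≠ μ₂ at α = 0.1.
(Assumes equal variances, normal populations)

Pooled variance: s²_p = [22×6² + 30×12²]/(52) = 98.3077
s_p = 9.9150
SE = s_p×√(1/n₁ + 1/n₂) = 9.9150×√(1/23 + 1/31) = 2.7286
t = (x̄₁ - x̄₂)/SE = (36 - 38)/2.7286 = -0.7330
df = 52, t-critical = ±1.675
Decision: fail to reject H₀

Answer: t = -0.7330, fail to reject H₀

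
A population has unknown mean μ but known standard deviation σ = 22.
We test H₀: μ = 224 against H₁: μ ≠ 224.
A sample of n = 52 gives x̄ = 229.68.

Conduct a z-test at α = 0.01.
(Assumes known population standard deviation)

Standard error: SE = σ/√n = 22/√52 = 3.0509
z-statistic: z = (x̄ - μ₀)/SE = (229.68 - 224)/3.0509 = 1.8617
Critical value: ±2.576
p-value = 0.0626
Decision: fail to reject H₀

Answer: z = 1.8617, fail to reject H₀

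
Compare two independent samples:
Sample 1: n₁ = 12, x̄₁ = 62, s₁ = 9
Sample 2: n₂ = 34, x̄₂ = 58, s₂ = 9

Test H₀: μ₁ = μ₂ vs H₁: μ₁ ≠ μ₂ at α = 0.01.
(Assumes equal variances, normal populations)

Answer: t = 1.3236, fail to reject H₀

Derivation:
Pooled variance: s²_p = [11×9² + 33×9²]/(44) = 81.0000
s_p = 9.0000
SE = s_p×√(1/n₁ + 1/n₂) = 9.0000×√(1/12 + 1/34) = 3.0220
t = (x̄₁ - x̄₂)/SE = (62 - 58)/3.0220 = 1.3236
df = 44, t-critical = ±2.692
Decision: fail to reject H₀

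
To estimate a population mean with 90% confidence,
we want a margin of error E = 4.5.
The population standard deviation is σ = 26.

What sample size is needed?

z_0.05 = 1.645
n = (z×σ/E)² = (1.645×26/4.5)²
n = 90.3345
Round up: n = 91

Answer: n = 91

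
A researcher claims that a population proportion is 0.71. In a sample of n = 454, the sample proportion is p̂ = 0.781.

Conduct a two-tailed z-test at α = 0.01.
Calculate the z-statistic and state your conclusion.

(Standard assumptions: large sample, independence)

Answer: z = 3.3340, reject H₀

Derivation:
H₀: p = 0.71, H₁: p ≠ 0.71
Standard error: SE = √(p₀(1-p₀)/n) = √(0.71×0.29/454) = 0.021296
z-statistic: z = (p̂ - p₀)/SE = (0.781 - 0.71)/0.021296 = 3.3340
Critical value: z_0.005 = ±2.576
p-value = 0.0009
Decision: reject H₀ at α = 0.01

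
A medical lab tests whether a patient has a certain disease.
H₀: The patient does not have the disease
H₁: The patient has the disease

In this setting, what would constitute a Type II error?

Answer: Failing to diagnose a patient who actually has the disease (false negative)

Derivation:
Type I error: rejecting H₀ when it is actually true (false positive).
Type II error: failing to reject H₀ when H₁ is actually true (false negative).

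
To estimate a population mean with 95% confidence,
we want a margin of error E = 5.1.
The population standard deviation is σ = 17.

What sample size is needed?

Answer: n = 43

Derivation:
z_0.025 = 1.960
n = (z×σ/E)² = (1.960×17/5.1)²
n = 42.6844
Round up: n = 43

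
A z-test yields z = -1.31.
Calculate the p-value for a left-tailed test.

Answer: p-value ≈ 0.0951

Derivation:
For z = -1.31:
p = P(Z < -1.31) = Φ(-1.31) = 0.0951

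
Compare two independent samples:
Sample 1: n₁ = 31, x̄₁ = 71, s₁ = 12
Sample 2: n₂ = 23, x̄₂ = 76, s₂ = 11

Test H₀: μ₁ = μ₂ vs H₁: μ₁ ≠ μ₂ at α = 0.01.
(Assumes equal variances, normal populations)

Answer: t = -1.5679, fail to reject H₀

Derivation:
Pooled variance: s²_p = [30×12² + 22×11²]/(52) = 134.2692
s_p = 11.5875
SE = s_p×√(1/n₁ + 1/n₂) = 11.5875×√(1/31 + 1/23) = 3.1889
t = (x̄₁ - x̄₂)/SE = (71 - 76)/3.1889 = -1.5679
df = 52, t-critical = ±2.674
Decision: fail to reject H₀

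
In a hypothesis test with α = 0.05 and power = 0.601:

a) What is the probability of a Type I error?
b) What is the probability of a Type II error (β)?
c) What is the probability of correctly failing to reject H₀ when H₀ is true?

a) Type I error probability = α = 0.05
b) Power = P(reject H₀ | H₁ true) = 1 - β = 0.601, so Type II error probability = β = 1 - Power = 0.399
c) P(fail to reject H₀ | H₀ true) = 1 - α = 0.95

Answer: a) 0.05, b) 0.399, c) 0.95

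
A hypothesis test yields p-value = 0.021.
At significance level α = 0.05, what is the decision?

Answer: reject H₀

Derivation:
Compare p-value to α:
0.021 < 0.05
Decision: reject H₀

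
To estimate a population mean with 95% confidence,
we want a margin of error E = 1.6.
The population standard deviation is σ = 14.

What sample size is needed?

Answer: n = 295

Derivation:
z_0.025 = 1.960
n = (z×σ/E)² = (1.960×14/1.6)²
n = 294.1225
Round up: n = 295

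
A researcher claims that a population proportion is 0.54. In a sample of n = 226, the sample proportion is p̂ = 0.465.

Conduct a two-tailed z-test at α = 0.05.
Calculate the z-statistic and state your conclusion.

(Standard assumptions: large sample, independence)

Answer: z = -2.2622, reject H₀

Derivation:
H₀: p = 0.54, H₁: p ≠ 0.54
Standard error: SE = √(p₀(1-p₀)/n) = √(0.54×0.46/226) = 0.033153
z-statistic: z = (p̂ - p₀)/SE = (0.465 - 0.54)/0.033153 = -2.2622
Critical value: z_0.025 = ±1.960
p-value = 0.0237
Decision: reject H₀ at α = 0.05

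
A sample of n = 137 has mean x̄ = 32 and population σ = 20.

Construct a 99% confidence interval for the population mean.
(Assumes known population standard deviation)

Confidence level: 99%, α = 0.01
z_0.005 = 2.576
SE = σ/√n = 20/√137 = 1.7087
Margin of error = 2.576 × 1.7087 = 4.4016
CI: x̄ ± margin = 32 ± 4.4016
CI: (27.5984, 36.4016)

Answer: (27.5984, 36.4016)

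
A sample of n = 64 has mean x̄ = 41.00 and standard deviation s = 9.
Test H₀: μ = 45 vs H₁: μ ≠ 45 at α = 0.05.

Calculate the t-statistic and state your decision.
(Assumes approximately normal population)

Answer: t = -3.5556, reject H₀

Derivation:
df = n - 1 = 63
SE = s/√n = 9/√64 = 1.1250
t = (x̄ - μ₀)/SE = (41.00 - 45)/1.1250 = -3.5556
Critical value: t_{0.025,63} = ±1.998
p-value ≈ 0.0007
Decision: reject H₀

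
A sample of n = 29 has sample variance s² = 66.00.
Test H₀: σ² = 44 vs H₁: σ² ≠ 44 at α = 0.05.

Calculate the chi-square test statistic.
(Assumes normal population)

Answer: χ² = 42.0000, fail to reject H₀

Derivation:
df = n - 1 = 28
χ² = (n-1)s²/σ₀² = 28×66.00/44 = 42.0000
Critical values: χ²_{0.975,28} = 15.308, χ²_{0.025,28} = 44.461
Rejection region: χ² < 15.308 or χ² > 44.461
Decision: fail to reject H₀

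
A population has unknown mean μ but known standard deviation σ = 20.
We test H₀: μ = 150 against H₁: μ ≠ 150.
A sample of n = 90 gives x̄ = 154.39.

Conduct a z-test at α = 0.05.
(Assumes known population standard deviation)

Standard error: SE = σ/√n = 20/√90 = 2.1082
z-statistic: z = (x̄ - μ₀)/SE = (154.39 - 150)/2.1082 = 2.0823
Critical value: ±1.960
p-value = 0.0373
Decision: reject H₀

Answer: z = 2.0823, reject H₀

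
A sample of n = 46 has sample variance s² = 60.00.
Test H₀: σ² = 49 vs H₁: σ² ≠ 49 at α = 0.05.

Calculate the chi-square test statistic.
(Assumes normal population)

df = n - 1 = 45
χ² = (n-1)s²/σ₀² = 45×60.00/49 = 55.1020
Critical values: χ²_{0.975,45} = 28.366, χ²_{0.025,45} = 65.410
Rejection region: χ² < 28.366 or χ² > 65.410
Decision: fail to reject H₀

Answer: χ² = 55.1020, fail to reject H₀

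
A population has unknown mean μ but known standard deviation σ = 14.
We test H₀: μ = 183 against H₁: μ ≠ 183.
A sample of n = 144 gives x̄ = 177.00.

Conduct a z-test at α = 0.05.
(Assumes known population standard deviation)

Answer: z = -5.1427, reject H₀

Derivation:
Standard error: SE = σ/√n = 14/√144 = 1.1667
z-statistic: z = (x̄ - μ₀)/SE = (177.00 - 183)/1.1667 = -5.1427
Critical value: ±1.960
p-value < 0.0001
Decision: reject H₀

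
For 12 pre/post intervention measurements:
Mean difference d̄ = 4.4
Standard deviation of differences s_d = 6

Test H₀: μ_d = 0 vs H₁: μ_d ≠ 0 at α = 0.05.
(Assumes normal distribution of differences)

df = n - 1 = 11
SE = s_d/√n = 6/√12 = 1.7321
t = d̄/SE = 4.4/1.7321 = 2.5403
Critical value: t_{0.025,11} = ±2.201
p-value ≈ 0.0275
Decision: reject H₀

Answer: t = 2.5403, reject H₀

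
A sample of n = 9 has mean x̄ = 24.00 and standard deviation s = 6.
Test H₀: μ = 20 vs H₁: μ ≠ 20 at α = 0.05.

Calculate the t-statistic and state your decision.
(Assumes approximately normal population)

df = n - 1 = 8
SE = s/√n = 6/√9 = 2.0000
t = (x̄ - μ₀)/SE = (24.00 - 20)/2.0000 = 2.0000
Critical value: t_{0.025,8} = ±2.306
p-value ≈ 0.0805
Decision: fail to reject H₀

Answer: t = 2.0000, fail to reject H₀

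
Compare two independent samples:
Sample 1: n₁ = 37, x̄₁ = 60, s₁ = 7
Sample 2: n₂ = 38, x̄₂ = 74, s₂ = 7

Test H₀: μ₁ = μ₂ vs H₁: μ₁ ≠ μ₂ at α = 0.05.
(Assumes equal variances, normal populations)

Pooled variance: s²_p = [36×7² + 37×7²]/(73) = 49.0000
s_p = 7.0000
SE = s_p×√(1/n₁ + 1/n₂) = 7.0000×√(1/37 + 1/38) = 1.6167
t = (x̄₁ - x̄₂)/SE = (60 - 74)/1.6167 = -8.6596
df = 73, t-critical = ±1.993
Decision: reject H₀

Answer: t = -8.6596, reject H₀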